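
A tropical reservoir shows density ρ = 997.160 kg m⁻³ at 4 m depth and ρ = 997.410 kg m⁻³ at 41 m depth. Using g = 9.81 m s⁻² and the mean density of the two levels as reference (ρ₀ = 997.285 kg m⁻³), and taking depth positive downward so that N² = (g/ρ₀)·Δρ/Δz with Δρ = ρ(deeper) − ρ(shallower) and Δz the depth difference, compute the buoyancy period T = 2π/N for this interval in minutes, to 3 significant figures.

Δρ = 997.410 − 997.160 = 0.250 kg m⁻³ over Δz = 41 − 4 = 37 m.
N² = (9.81/997.285) × (0.250/37) = 6.6464 × 10⁻⁵ s⁻².
N = √(6.6464 × 10⁻⁵) = 8.1525 × 10⁻³ rad s⁻¹, so T = 2π/N = 770.71 s = 12.845 min ≈ 12.8 min.
Since Δρ > 0 the layer is stably stratified.

12.8 min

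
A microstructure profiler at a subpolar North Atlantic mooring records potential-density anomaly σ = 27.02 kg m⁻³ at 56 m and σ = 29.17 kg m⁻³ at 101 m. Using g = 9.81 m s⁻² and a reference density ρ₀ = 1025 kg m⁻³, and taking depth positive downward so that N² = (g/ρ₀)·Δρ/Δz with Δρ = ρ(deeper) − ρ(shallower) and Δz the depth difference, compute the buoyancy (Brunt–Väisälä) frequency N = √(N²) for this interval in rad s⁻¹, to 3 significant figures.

0.0214 rad s⁻¹

Δρ = 1029.17 − 1027.02 = 2.15 kg m⁻³ over Δz = 101 − 56 = 45 m.
N² = (9.81/1025) × (2.15/45) = 4.5727 × 10⁻⁴ s⁻².
N = √(4.5727 × 10⁻⁴) = 0.021384 rad s⁻¹ ≈ 0.0214 rad s⁻¹.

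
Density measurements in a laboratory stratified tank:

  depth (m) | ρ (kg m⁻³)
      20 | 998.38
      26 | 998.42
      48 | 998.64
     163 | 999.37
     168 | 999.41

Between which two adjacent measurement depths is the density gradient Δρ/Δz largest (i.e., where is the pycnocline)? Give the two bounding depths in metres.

26–48 m

Compute the density gradient over each adjacent pair:
  20–26 m: Δρ/Δz = 0.04/6 = 6.7 × 10⁻³ kg m⁻⁴
  26–48 m: Δρ/Δz = 0.22/22 = 0.010 kg m⁻⁴
  48–163 m: Δρ/Δz = 0.73/115 = 6.3 × 10⁻³ kg m⁻⁴
  163–168 m: Δρ/Δz = 0.04/5 = 8.0 × 10⁻³ kg m⁻⁴
The largest gradient is in the 26–48 m interval — the pycnocline.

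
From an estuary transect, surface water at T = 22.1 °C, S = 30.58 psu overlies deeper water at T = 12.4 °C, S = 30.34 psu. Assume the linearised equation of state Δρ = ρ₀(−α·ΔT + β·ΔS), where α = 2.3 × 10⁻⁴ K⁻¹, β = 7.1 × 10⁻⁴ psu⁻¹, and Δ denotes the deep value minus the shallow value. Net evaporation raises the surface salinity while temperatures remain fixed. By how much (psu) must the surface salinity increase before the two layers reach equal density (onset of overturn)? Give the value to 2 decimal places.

Neutral buoyancy requires −α(T_deep − T_surf) + β(S_deep − S_surf′) = 0.
S_surf′ = S_deep − (α/β)·ΔT = 30.34 − (2.3 × 10⁻⁴/7.1 × 10⁻⁴)·(-9.7) = 33.4823 psu.
Increase required: 33.4823 − 30.58 = 2.9023 psu.

2.90 psu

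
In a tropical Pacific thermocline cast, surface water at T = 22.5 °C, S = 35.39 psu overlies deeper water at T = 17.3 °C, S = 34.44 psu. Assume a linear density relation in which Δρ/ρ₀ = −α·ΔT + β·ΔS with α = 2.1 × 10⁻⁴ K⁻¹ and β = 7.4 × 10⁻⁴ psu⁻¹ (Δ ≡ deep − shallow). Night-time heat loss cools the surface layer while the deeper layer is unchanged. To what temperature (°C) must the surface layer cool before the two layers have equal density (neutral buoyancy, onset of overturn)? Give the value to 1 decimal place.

20.6 °C

Neutral buoyancy requires Δρ = 0, i.e. −α(T_deep − T_surf′) + β(S_deep − S_surf) = 0.
T_surf′ = T_deep − (β/α)·ΔS = 17.3 − (7.4 × 10⁻⁴/2.1 × 10⁻⁴)·(-0.95) = 20.648 °C.
Cooling required: 22.5 − (20.648) = 1.852 °C.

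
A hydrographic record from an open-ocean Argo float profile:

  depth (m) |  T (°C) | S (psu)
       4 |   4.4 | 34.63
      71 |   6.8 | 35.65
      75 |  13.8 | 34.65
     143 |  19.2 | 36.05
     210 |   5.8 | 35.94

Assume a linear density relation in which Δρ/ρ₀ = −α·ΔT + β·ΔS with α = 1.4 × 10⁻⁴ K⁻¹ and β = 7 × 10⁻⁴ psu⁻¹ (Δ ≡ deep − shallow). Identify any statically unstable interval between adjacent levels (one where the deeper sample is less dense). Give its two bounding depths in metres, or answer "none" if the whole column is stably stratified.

71–75 m

Evaluate Δρ/ρ₀ = −αΔT + βΔS across each adjacent pair:
  4–71 m: −αΔT+βΔS = −(1.4 × 10⁻⁴)(+2.4)+(7 × 10⁻⁴)(+1.02) = 3.8 × 10⁻⁴ → stable
  71–75 m: −αΔT+βΔS = −(1.4 × 10⁻⁴)(+7.0)+(7 × 10⁻⁴)(-1.00) = -1.7 × 10⁻³ → UNSTABLE
  75–143 m: −αΔT+βΔS = −(1.4 × 10⁻⁴)(+5.4)+(7 × 10⁻⁴)(+1.40) = 2.2 × 10⁻⁴ → stable
  143–210 m: −αΔT+βΔS = −(1.4 × 10⁻⁴)(-13.4)+(7 × 10⁻⁴)(-0.11) = 1.8 × 10⁻³ → stable
The 71–75 m interval has Δρ < 0: lighter water underlies denser water.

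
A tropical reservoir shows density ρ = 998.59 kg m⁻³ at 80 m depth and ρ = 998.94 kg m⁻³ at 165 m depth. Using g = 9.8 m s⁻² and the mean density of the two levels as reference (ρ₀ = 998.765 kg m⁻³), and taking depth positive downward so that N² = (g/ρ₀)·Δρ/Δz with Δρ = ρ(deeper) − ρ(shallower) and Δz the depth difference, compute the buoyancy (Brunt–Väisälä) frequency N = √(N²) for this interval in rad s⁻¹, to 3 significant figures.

Δρ = 998.94 − 998.59 = 0.35 kg m⁻³ over Δz = 165 − 80 = 85 m.
N² = (9.8/998.765) × (0.35/85) = 4.0403 × 10⁻⁵ s⁻².
N = √(4.0403 × 10⁻⁵) = 6.3563 × 10⁻³ rad s⁻¹ ≈ 6.36 × 10⁻³ rad s⁻¹.
N² > 0, so the interval is statically stable.

6.36 × 10⁻³ rad s⁻¹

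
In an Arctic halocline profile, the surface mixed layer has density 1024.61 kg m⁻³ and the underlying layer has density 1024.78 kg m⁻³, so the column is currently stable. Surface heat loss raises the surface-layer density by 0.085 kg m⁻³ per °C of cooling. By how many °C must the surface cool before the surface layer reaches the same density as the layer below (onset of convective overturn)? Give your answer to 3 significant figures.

Density deficit of the surface layer: 1024.78 − 1024.61 = 0.17 kg m⁻³.
Required change = 0.17 / 0.085 = 2.00 °C.

2.00 °C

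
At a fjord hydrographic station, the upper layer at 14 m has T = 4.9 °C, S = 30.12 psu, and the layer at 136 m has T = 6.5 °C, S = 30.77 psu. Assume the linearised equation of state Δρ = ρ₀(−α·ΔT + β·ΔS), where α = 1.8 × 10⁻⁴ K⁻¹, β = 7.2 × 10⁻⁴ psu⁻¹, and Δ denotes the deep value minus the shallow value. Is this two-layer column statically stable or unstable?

stable

ΔT = 6.5 − 4.9 = +1.6 K and ΔS = 30.77 − 30.12 = +0.65 psu (deep − shallow).
−αΔT = -2.88 × 10⁻⁴; βΔS = 4.68 × 10⁻⁴; sum Δρ/ρ₀ = 1.80 × 10⁻⁴.
Δρ/ρ₀ > 0, so Δρ > 0: deeper water is denser → statically stable.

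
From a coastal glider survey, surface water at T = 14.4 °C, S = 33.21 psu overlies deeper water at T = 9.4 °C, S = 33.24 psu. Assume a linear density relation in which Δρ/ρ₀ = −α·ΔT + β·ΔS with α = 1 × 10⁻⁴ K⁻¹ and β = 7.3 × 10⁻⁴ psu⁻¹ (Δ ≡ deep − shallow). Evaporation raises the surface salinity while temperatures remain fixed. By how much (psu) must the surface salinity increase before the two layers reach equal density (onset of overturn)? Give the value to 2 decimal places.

0.71 psu

Neutral buoyancy requires −α(T_deep − T_surf) + β(S_deep − S_surf′) = 0.
S_surf′ = S_deep − (α/β)·ΔT = 33.24 − (1 × 10⁻⁴/7.3 × 10⁻⁴)·(-5.0) = 33.9249 psu.
Increase required: 33.9249 − 33.21 = 0.7149 psu.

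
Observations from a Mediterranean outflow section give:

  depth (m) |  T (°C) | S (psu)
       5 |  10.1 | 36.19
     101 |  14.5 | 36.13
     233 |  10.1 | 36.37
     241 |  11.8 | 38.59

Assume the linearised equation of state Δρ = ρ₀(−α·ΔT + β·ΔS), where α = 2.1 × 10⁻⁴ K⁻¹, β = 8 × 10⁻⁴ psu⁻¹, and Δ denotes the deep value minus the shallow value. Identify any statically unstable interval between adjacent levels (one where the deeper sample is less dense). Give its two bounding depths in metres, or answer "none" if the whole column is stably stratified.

Evaluate Δρ/ρ₀ = −αΔT + βΔS across each adjacent pair:
  5–101 m: −αΔT+βΔS = −(2.1 × 10⁻⁴)(+4.4)+(8 × 10⁻⁴)(-0.06) = -9.7 × 10⁻⁴ → UNSTABLE
  101–233 m: −αΔT+βΔS = −(2.1 × 10⁻⁴)(-4.4)+(8 × 10⁻⁴)(+0.24) = 1.1 × 10⁻³ → stable
  233–241 m: −αΔT+βΔS = −(2.1 × 10⁻⁴)(+1.7)+(8 × 10⁻⁴)(+2.22) = 1.4 × 10⁻³ → stable
The 5–101 m interval has Δρ < 0: lighter water underlies denser water.

5–101 m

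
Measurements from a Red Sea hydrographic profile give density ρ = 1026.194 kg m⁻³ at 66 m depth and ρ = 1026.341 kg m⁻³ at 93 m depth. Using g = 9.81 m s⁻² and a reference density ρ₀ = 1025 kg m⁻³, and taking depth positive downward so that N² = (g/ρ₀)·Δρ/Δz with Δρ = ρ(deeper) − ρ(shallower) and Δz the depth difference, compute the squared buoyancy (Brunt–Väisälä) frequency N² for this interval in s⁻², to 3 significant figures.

Δρ = 1026.341 − 1026.194 = 0.147 kg m⁻³ over Δz = 93 − 66 = 27 m.
N² = (9.81/1025) × (0.147/27) = 5.2107 × 10⁻⁵ s⁻² ≈ 5.21 × 10⁻⁵ s⁻².

5.21 × 10⁻⁵ s⁻²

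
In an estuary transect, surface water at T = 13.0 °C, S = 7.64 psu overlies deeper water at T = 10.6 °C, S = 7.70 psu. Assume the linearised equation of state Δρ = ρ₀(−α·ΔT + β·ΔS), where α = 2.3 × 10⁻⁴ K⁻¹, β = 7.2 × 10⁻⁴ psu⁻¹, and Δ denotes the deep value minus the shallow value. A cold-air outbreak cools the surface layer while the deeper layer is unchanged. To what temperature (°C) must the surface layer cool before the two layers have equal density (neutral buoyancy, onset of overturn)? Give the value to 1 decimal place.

10.4 °C

Neutral buoyancy requires Δρ = 0, i.e. −α(T_deep − T_surf′) + β(S_deep − S_surf) = 0.
T_surf′ = T_deep − (β/α)·ΔS = 10.6 − (7.2 × 10⁻⁴/2.3 × 10⁻⁴)·(+0.06) = 10.412 °C.
Cooling required: 13.0 − (10.412) = 2.588 °C.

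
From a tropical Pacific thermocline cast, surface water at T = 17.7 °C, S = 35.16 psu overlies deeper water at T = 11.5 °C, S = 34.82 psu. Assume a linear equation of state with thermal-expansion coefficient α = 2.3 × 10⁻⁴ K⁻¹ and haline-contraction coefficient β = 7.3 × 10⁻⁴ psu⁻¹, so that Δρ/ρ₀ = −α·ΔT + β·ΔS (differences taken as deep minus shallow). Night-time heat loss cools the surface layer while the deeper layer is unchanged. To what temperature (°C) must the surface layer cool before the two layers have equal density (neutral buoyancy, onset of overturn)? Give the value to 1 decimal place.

Neutral buoyancy requires Δρ = 0, i.e. −α(T_deep − T_surf′) + β(S_deep − S_surf) = 0.
T_surf′ = T_deep − (β/α)·ΔS = 11.5 − (7.3 × 10⁻⁴/2.3 × 10⁻⁴)·(-0.34) = 12.579 °C.
Cooling required: 17.7 − (12.579) = 5.121 °C.

12.6 °C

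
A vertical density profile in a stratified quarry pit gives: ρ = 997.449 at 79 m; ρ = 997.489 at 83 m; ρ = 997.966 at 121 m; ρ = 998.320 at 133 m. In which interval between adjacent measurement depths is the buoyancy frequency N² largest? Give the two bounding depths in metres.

121–133 m

Compute the density gradient over each adjacent pair:
  79–83 m: Δρ/Δz = 0.040/4 = 0.010 kg m⁻⁴
  83–121 m: Δρ/Δz = 0.477/38 = 0.013 kg m⁻⁴
  121–133 m: Δρ/Δz = 0.354/12 = 0.029 kg m⁻⁴
The largest gradient is in the 121–133 m interval — the pycnocline.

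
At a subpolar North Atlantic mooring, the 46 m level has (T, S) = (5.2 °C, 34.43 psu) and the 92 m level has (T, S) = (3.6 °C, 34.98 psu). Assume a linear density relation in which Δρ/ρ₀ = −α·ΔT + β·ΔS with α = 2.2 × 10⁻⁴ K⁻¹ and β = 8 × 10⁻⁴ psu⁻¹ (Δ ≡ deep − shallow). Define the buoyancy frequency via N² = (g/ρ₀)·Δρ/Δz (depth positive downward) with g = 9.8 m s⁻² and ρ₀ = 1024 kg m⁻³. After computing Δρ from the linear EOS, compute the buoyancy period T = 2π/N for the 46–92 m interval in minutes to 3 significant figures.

ΔT = -1.6 K, ΔS = +0.55 psu (deep − shallow).
Δρ/ρ₀ = −αΔT + βΔS = 3.52 × 10⁻⁴ + 4.40 × 10⁻⁴ = 7.92 × 10⁻⁴, so Δρ ≈ 0.8110 kg m⁻³.
N² = (g/ρ₀)·Δρ/Δz = g·(Δρ/ρ₀)/Δz = 9.8 × 7.92 × 10⁻⁴ / 46 = 1.6873 × 10⁻⁴ s⁻².
N = √(1.6873 × 10⁻⁴) = 0.012990 rad s⁻¹ → T = 2π/N = 483.69 s = 8.0615 min ≈ 8.06 min.

8.06 min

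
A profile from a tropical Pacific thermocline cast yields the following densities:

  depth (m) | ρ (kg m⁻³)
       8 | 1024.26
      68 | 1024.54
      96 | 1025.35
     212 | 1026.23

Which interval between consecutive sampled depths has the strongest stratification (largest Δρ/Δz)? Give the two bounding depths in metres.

68–96 m

Compute the density gradient over each adjacent pair:
  8–68 m: Δρ/Δz = 0.28/60 = 4.7 × 10⁻³ kg m⁻⁴
  68–96 m: Δρ/Δz = 0.81/28 = 0.029 kg m⁻⁴
  96–212 m: Δρ/Δz = 0.88/116 = 7.6 × 10⁻³ kg m⁻⁴
The largest gradient is in the 68–96 m interval — the pycnocline.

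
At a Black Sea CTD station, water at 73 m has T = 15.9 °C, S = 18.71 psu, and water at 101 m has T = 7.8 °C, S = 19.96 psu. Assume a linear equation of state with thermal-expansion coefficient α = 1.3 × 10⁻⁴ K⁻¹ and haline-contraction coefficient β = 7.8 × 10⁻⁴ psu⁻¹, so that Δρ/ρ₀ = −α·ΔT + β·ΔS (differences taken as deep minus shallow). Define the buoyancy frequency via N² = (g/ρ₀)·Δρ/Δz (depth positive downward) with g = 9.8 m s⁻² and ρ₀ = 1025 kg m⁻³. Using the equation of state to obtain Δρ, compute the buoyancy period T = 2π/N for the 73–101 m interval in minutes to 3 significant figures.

ΔT = -8.1 K, ΔS = +1.25 psu (deep − shallow).
Δρ/ρ₀ = −αΔT + βΔS = 1.053 × 10⁻³ + 9.75 × 10⁻⁴ = 2.028 × 10⁻³, so Δρ ≈ 2.079 kg m⁻³.
N² = (g/ρ₀)·Δρ/Δz = g·(Δρ/ρ₀)/Δz = 9.8 × 2.028 × 10⁻³ / 28 = 7.0980 × 10⁻⁴ s⁻².
N = √(7.0980 × 10⁻⁴) = 0.026642 rad s⁻¹ → T = 2π/N = 235.84 s = 3.9307 min ≈ 3.93 min.

3.93 min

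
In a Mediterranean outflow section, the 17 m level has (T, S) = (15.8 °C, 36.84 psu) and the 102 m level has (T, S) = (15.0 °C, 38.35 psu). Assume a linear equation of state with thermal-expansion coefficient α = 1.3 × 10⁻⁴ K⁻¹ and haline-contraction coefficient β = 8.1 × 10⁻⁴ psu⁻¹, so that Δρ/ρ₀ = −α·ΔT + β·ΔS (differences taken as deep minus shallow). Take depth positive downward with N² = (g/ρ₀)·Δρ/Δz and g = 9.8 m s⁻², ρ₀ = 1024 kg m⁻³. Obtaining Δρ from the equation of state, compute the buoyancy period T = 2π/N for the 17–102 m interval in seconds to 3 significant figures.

508 s

ΔT = -0.8 K, ΔS = +1.51 psu (deep − shallow).
Δρ/ρ₀ = −αΔT + βΔS = 1.04 × 10⁻⁴ + 1.2231 × 10⁻³ = 1.3271 × 10⁻³, so Δρ ≈ 1.359 kg m⁻³.
N² = (g/ρ₀)·Δρ/Δz = g·(Δρ/ρ₀)/Δz = 9.8 × 1.3271 × 10⁻³ / 85 = 1.5301 × 10⁻⁴ s⁻².
N = √(1.5301 × 10⁻⁴) = 0.012370 rad s⁻¹ → T = 2π/N = 507.94 s ≈ 508 s.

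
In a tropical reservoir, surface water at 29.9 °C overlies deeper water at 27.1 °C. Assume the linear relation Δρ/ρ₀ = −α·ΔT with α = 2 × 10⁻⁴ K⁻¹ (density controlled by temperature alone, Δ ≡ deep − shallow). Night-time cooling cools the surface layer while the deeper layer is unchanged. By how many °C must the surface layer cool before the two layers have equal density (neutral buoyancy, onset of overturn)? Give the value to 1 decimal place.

With temperature the only control, equal density requires T_surf′ = T_deep.
T_surf′ = 27.1 °C.
Cooling required: 29.9 − 27.1 = 2.8 °C.

2.8 °C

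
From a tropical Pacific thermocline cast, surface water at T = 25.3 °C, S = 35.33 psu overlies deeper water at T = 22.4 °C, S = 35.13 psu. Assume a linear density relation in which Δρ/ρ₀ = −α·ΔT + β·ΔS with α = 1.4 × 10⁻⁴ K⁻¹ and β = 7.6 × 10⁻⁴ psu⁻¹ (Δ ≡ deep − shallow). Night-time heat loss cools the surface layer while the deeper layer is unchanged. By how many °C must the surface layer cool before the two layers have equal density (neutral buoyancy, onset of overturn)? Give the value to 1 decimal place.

1.8 °C

Neutral buoyancy requires Δρ = 0, i.e. −α(T_deep − T_surf′) + β(S_deep − S_surf) = 0.
T_surf′ = T_deep − (β/α)·ΔS = 22.4 − (7.6 × 10⁻⁴/1.4 × 10⁻⁴)·(-0.20) = 23.486 °C.
Cooling required: 25.3 − (23.486) = 1.814 °C.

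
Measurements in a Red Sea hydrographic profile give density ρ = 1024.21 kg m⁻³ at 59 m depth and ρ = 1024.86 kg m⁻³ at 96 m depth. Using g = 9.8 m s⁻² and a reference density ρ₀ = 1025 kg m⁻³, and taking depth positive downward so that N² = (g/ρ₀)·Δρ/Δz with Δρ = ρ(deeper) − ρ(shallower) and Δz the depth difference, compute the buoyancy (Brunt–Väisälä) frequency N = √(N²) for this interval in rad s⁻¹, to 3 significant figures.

Δρ = 1024.86 − 1024.21 = 0.65 kg m⁻³ over Δz = 96 − 59 = 37 m.
N² = (9.8/1025) × (0.65/37) = 1.6796 × 10⁻⁴ s⁻².
N = √(1.6796 × 10⁻⁴) = 0.012960 rad s⁻¹ ≈ 0.0130 rad s⁻¹.

0.0130 rad s⁻¹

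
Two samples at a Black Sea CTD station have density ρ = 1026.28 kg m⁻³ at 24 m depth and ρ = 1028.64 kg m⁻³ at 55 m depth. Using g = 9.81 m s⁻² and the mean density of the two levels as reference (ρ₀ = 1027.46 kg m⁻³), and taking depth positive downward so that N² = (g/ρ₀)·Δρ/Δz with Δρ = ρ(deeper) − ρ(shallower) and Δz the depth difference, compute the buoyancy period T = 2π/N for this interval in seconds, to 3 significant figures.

233 s

Δρ = 1028.64 − 1026.28 = 2.36 kg m⁻³ over Δz = 55 − 24 = 31 m.
N² = (9.81/1027.46) × (2.36/31) = 7.2687 × 10⁻⁴ s⁻².
N = √(7.2687 × 10⁻⁴) = 0.026961 rad s⁻¹, so T = 2π/N = 233.05 s ≈ 233 s.
A positive N² confirms static stability across the interval.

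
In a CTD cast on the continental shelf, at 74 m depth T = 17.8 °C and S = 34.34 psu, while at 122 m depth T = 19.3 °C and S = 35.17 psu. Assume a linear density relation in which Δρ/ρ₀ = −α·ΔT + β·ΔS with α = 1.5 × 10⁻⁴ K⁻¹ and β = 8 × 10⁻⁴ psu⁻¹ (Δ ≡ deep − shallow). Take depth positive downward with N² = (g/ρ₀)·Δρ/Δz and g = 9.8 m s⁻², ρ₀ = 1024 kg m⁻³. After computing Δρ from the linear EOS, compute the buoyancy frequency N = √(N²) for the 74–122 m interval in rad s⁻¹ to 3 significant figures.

ΔT = +1.5 K, ΔS = +0.83 psu (deep − shallow).
Δρ/ρ₀ = −αΔT + βΔS = -2.25 × 10⁻⁴ + 6.64 × 10⁻⁴ = 4.39 × 10⁻⁴, so Δρ ≈ 0.4495 kg m⁻³.
N² = (g/ρ₀)·Δρ/Δz = g·(Δρ/ρ₀)/Δz = 9.8 × 4.39 × 10⁻⁴ / 48 = 8.9629 × 10⁻⁵ s⁻².
N = √(8.9629 × 10⁻⁵) = 9.4673 × 10⁻³ rad s⁻¹ ≈ 9.47 × 10⁻³ rad s⁻¹.

9.47 × 10⁻³ rad s⁻¹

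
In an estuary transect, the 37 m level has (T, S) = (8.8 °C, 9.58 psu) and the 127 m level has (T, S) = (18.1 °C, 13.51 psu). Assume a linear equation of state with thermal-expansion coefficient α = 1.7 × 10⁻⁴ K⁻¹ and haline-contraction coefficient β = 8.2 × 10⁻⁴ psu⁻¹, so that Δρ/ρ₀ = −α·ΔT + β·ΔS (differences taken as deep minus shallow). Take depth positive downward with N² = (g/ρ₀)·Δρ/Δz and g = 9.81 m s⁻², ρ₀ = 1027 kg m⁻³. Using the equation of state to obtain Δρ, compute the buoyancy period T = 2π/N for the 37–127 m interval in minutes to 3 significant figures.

ΔT = +9.3 K, ΔS = +3.93 psu (deep − shallow).
Δρ/ρ₀ = −αΔT + βΔS = -1.581 × 10⁻³ + 3.2226 × 10⁻³ = 1.6416 × 10⁻³, so Δρ ≈ 1.686 kg m⁻³.
N² = (g/ρ₀)·Δρ/Δz = g·(Δρ/ρ₀)/Δz = 9.81 × 1.6416 × 10⁻³ / 90 = 1.7893 × 10⁻⁴ s⁻².
N = √(1.7893 × 10⁻⁴) = 0.013376 rad s⁻¹ → T = 2π/N = 469.74 s = 7.8290 min ≈ 7.83 min.

7.83 min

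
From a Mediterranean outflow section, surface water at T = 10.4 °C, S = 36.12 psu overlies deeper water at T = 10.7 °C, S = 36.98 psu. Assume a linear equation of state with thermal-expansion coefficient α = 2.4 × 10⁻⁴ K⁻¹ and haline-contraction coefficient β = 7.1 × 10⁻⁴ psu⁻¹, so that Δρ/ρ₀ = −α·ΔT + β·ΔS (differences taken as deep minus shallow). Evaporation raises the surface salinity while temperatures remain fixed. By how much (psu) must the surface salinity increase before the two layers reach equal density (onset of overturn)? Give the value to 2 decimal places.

Neutral buoyancy requires −α(T_deep − T_surf) + β(S_deep − S_surf′) = 0.
S_surf′ = S_deep − (α/β)·ΔT = 36.98 − (2.4 × 10⁻⁴/7.1 × 10⁻⁴)·(+0.3) = 36.8786 psu.
Increase required: 36.8786 − 36.12 = 0.7586 psu.

0.76 psu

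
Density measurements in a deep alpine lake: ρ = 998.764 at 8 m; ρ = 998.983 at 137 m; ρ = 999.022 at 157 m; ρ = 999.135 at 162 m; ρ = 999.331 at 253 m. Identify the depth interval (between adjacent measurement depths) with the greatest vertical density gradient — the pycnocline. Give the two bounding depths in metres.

157–162 m

Compute the density gradient over each adjacent pair:
  8–137 m: Δρ/Δz = 0.219/129 = 1.7 × 10⁻³ kg m⁻⁴
  137–157 m: Δρ/Δz = 0.039/20 = 1.9 × 10⁻³ kg m⁻⁴
  157–162 m: Δρ/Δz = 0.113/5 = 0.023 kg m⁻⁴
  162–253 m: Δρ/Δz = 0.196/91 = 2.2 × 10⁻³ kg m⁻⁴
The largest gradient is in the 157–162 m interval — the pycnocline.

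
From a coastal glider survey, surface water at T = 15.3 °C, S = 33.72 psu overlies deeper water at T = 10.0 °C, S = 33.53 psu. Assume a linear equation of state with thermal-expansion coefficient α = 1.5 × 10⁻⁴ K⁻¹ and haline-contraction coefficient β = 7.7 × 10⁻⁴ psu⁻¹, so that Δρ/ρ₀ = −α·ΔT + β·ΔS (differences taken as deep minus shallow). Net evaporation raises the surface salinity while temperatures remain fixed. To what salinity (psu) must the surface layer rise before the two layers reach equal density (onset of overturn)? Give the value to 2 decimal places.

Neutral buoyancy requires −α(T_deep − T_surf) + β(S_deep − S_surf′) = 0.
S_surf′ = S_deep − (α/β)·ΔT = 33.53 − (1.5 × 10⁻⁴/7.7 × 10⁻⁴)·(-5.3) = 34.5625 psu.
Increase required: 34.5625 − 33.72 = 0.8425 psu.

34.56 psu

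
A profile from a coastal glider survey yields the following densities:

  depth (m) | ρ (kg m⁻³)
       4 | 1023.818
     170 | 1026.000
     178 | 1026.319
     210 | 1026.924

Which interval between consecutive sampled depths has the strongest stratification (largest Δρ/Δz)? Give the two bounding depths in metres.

Compute the density gradient over each adjacent pair:
  4–170 m: Δρ/Δz = 2.182/166 = 0.013 kg m⁻⁴
  170–178 m: Δρ/Δz = 0.319/8 = 0.040 kg m⁻⁴
  178–210 m: Δρ/Δz = 0.605/32 = 0.019 kg m⁻⁴
The largest gradient is in the 170–178 m interval — the pycnocline.

170–178 m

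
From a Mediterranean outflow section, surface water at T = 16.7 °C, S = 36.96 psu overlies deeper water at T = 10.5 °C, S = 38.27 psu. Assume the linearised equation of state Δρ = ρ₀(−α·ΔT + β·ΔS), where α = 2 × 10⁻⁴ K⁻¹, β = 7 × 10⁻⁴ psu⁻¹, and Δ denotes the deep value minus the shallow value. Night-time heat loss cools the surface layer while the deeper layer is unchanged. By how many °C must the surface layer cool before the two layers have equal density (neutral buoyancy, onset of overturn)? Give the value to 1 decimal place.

Neutral buoyancy requires Δρ = 0, i.e. −α(T_deep − T_surf′) + β(S_deep − S_surf) = 0.
T_surf′ = T_deep − (β/α)·ΔS = 10.5 − (7 × 10⁻⁴/2 × 10⁻⁴)·(+1.31) = 5.915 °C.
Cooling required: 16.7 − (5.915) = 10.785 °C.

10.8 °C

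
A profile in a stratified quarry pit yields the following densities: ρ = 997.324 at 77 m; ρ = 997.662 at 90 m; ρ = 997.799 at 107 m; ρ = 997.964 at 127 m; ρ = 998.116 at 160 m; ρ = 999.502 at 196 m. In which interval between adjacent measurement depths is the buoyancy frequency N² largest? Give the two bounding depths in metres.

160–196 m

Compute the density gradient over each adjacent pair:
  77–90 m: Δρ/Δz = 0.338/13 = 0.026 kg m⁻⁴
  90–107 m: Δρ/Δz = 0.137/17 = 8.1 × 10⁻³ kg m⁻⁴
  107–127 m: Δρ/Δz = 0.165/20 = 8.3 × 10⁻³ kg m⁻⁴
  127–160 m: Δρ/Δz = 0.152/33 = 4.6 × 10⁻³ kg m⁻⁴
  160–196 m: Δρ/Δz = 1.386/36 = 0.038 kg m⁻⁴
The largest gradient is in the 160–196 m interval — the pycnocline.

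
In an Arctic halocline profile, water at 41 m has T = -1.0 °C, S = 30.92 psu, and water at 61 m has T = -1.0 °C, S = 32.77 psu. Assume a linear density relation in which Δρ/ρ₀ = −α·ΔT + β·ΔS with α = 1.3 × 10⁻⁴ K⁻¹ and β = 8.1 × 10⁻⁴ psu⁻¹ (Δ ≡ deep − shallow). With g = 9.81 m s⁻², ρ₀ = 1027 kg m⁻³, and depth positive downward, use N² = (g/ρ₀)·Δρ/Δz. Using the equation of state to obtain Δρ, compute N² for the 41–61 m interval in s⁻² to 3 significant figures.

ΔT = +0.0 K, ΔS = +1.85 psu (deep − shallow).
Δρ/ρ₀ = −αΔT + βΔS = 0 + 1.4985 × 10⁻³ = 1.4985 × 10⁻³, so Δρ ≈ 1.539 kg m⁻³.
N² = (g/ρ₀)·Δρ/Δz = g·(Δρ/ρ₀)/Δz = 9.81 × 1.4985 × 10⁻³ / 20 = 7.3501 × 10⁻⁴ s⁻² ≈ 7.35 × 10⁻⁴ s⁻².

7.35 × 10⁻⁴ s⁻²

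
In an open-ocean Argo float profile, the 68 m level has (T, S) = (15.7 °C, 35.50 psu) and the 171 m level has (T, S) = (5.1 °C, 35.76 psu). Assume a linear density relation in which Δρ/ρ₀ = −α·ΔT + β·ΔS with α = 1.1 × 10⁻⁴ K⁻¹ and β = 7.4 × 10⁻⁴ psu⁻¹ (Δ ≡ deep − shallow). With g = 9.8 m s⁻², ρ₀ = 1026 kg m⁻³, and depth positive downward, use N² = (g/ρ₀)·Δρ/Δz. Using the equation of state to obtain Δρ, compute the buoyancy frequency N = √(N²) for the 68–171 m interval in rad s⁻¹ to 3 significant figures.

ΔT = -10.6 K, ΔS = +0.26 psu (deep − shallow).
Δρ/ρ₀ = −αΔT + βΔS = 1.166 × 10⁻³ + 1.924 × 10⁻⁴ = 1.3584 × 10⁻³, so Δρ ≈ 1.394 kg m⁻³.
N² = (g/ρ₀)·Δρ/Δz = g·(Δρ/ρ₀)/Δz = 9.8 × 1.3584 × 10⁻³ / 103 = 1.2925 × 10⁻⁴ s⁻².
N = √(1.2925 × 10⁻⁴) = 0.011369 rad s⁻¹ ≈ 0.0114 rad s⁻¹.

0.0114 rad s⁻¹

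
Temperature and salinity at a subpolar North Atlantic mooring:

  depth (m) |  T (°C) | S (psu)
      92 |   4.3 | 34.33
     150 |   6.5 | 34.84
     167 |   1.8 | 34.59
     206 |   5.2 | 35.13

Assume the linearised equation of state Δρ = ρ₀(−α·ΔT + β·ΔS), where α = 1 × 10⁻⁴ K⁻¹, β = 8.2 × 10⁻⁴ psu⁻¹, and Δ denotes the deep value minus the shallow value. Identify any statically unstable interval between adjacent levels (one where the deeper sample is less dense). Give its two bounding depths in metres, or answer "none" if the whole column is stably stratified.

none

Evaluate Δρ/ρ₀ = −αΔT + βΔS across each adjacent pair:
  92–150 m: −αΔT+βΔS = −(1 × 10⁻⁴)(+2.2)+(8.2 × 10⁻⁴)(+0.51) = 2.0 × 10⁻⁴ → stable
  150–167 m: −αΔT+βΔS = −(1 × 10⁻⁴)(-4.7)+(8.2 × 10⁻⁴)(-0.25) = 2.7 × 10⁻⁴ → stable
  167–206 m: −αΔT+βΔS = −(1 × 10⁻⁴)(+3.4)+(8.2 × 10⁻⁴)(+0.54) = 1.0 × 10⁻⁴ → stable
Every interval has Δρ > 0: the column is stably stratified throughout.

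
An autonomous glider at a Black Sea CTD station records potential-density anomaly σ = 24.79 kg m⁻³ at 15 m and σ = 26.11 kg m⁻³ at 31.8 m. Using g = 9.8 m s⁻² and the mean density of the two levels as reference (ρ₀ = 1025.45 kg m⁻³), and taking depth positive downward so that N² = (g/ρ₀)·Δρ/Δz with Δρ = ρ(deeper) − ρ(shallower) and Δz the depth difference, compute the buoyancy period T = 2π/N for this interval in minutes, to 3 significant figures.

3.82 min

Δρ = 1026.11 − 1024.79 = 1.32 kg m⁻³ over Δz = 31.8 − 15 = 16.8 m.
N² = (9.8/1025.45) × (1.32/16.8) = 7.5089 × 10⁻⁴ s⁻².
N = √(7.5089 × 10⁻⁴) = 0.027402 rad s⁻¹, so T = 2π/N = 229.30 s = 3.8217 min ≈ 3.82 min.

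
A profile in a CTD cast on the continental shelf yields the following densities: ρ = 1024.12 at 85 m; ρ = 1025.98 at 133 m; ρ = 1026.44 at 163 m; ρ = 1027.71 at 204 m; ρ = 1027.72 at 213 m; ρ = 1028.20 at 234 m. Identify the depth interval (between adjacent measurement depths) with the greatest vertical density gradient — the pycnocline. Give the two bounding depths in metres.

85–133 m

Compute the density gradient over each adjacent pair:
  85–133 m: Δρ/Δz = 1.86/48 = 0.039 kg m⁻⁴
  133–163 m: Δρ/Δz = 0.46/30 = 0.015 kg m⁻⁴
  163–204 m: Δρ/Δz = 1.27/41 = 0.031 kg m⁻⁴
  204–213 m: Δρ/Δz = 0.01/9 = 1.1 × 10⁻³ kg m⁻⁴
  213–234 m: Δρ/Δz = 0.48/21 = 0.023 kg m⁻⁴
The largest gradient is in the 85–133 m interval — the pycnocline.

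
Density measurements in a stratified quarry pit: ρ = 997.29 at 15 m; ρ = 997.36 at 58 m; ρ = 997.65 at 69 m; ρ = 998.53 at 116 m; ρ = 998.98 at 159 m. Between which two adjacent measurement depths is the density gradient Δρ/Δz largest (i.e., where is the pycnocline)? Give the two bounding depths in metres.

Compute the density gradient over each adjacent pair:
  15–58 m: Δρ/Δz = 0.07/43 = 1.6 × 10⁻³ kg m⁻⁴
  58–69 m: Δρ/Δz = 0.29/11 = 0.026 kg m⁻⁴
  69–116 m: Δρ/Δz = 0.88/47 = 0.019 kg m⁻⁴
  116–159 m: Δρ/Δz = 0.45/43 = 0.010 kg m⁻⁴
The largest gradient is in the 58–69 m interval — the pycnocline.

58–69 m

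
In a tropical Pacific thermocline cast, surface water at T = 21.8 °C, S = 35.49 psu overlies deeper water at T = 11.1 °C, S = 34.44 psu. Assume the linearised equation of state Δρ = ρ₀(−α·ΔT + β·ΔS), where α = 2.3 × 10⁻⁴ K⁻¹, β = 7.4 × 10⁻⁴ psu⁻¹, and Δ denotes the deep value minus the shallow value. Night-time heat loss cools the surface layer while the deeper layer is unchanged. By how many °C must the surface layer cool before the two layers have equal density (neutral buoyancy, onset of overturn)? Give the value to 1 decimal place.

7.3 °C

Neutral buoyancy requires Δρ = 0, i.e. −α(T_deep − T_surf′) + β(S_deep − S_surf) = 0.
T_surf′ = T_deep − (β/α)·ΔS = 11.1 − (7.4 × 10⁻⁴/2.3 × 10⁻⁴)·(-1.05) = 14.478 °C.
Cooling required: 21.8 − (14.478) = 7.322 °C.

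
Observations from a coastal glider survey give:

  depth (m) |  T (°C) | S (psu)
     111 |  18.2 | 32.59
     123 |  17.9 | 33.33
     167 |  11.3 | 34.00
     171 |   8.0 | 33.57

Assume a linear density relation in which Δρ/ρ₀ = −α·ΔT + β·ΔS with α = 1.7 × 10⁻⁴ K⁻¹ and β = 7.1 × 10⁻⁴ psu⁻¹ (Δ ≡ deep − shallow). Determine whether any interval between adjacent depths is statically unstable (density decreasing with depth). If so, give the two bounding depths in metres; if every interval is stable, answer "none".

none

Evaluate Δρ/ρ₀ = −αΔT + βΔS across each adjacent pair:
  111–123 m: −αΔT+βΔS = −(1.7 × 10⁻⁴)(-0.3)+(7.1 × 10⁻⁴)(+0.74) = 5.8 × 10⁻⁴ → stable
  123–167 m: −αΔT+βΔS = −(1.7 × 10⁻⁴)(-6.6)+(7.1 × 10⁻⁴)(+0.67) = 1.6 × 10⁻³ → stable
  167–171 m: −αΔT+βΔS = −(1.7 × 10⁻⁴)(-3.3)+(7.1 × 10⁻⁴)(-0.43) = 2.6 × 10⁻⁴ → stable
Every interval has Δρ > 0: the column is stably stratified throughout.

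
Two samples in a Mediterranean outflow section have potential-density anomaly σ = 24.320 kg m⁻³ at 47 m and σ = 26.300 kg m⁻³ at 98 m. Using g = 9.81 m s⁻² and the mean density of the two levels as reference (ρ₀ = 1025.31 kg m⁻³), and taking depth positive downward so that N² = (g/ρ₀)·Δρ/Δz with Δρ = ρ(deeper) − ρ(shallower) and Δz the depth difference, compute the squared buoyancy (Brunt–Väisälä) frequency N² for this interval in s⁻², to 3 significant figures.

Δρ = 1026.300 − 1024.320 = 1.980 kg m⁻³ over Δz = 98 − 47 = 51 m.
N² = (9.81/1025.31) × (1.980/51) = 3.7146 × 10⁻⁴ s⁻² ≈ 3.71 × 10⁻⁴ s⁻².
N² > 0, so the interval is statically stable.

3.71 × 10⁻⁴ s⁻²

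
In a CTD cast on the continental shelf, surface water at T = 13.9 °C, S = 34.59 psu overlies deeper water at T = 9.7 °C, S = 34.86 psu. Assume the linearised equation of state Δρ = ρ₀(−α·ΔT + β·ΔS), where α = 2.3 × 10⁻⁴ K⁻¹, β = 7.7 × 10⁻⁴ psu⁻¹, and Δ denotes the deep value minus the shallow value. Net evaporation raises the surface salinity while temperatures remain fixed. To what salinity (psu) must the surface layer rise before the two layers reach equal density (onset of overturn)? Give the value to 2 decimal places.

Neutral buoyancy requires −α(T_deep − T_surf) + β(S_deep − S_surf′) = 0.
S_surf′ = S_deep − (α/β)·ΔT = 34.86 − (2.3 × 10⁻⁴/7.7 × 10⁻⁴)·(-4.2) = 36.1145 psu.
Increase required: 36.1145 − 34.59 = 1.5245 psu.

36.11 psu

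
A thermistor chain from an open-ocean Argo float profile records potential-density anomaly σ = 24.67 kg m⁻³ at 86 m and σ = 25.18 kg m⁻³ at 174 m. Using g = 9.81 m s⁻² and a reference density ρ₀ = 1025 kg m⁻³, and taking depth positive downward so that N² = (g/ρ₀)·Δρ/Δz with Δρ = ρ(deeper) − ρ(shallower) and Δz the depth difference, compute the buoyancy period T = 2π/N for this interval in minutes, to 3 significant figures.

Δρ = 1025.18 − 1024.67 = 0.51 kg m⁻³ over Δz = 174 − 86 = 88 m.
N² = (9.81/1025) × (0.51/88) = 5.5467 × 10⁻⁵ s⁻².
N = √(5.5467 × 10⁻⁵) = 7.4476 × 10⁻³ rad s⁻¹, so T = 2π/N = 843.65 s = 14.061 min ≈ 14.1 min.
Since Δρ > 0 the layer is stably stratified.

14.1 min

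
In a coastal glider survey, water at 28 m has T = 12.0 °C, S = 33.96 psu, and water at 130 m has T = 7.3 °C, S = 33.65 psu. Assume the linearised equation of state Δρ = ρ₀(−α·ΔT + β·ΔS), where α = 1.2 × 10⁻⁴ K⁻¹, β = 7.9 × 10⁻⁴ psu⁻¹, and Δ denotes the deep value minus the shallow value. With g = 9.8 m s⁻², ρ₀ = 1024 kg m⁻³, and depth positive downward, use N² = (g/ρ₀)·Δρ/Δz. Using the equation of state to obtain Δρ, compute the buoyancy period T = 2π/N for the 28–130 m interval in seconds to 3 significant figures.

1.13 × 10³ s

ΔT = -4.7 K, ΔS = -0.31 psu (deep − shallow).
Δρ/ρ₀ = −αΔT + βΔS = 5.64 × 10⁻⁴ − 2.449 × 10⁻⁴ = 3.191 × 10⁻⁴, so Δρ ≈ 0.3268 kg m⁻³.
N² = (g/ρ₀)·Δρ/Δz = g·(Δρ/ρ₀)/Δz = 9.8 × 3.191 × 10⁻⁴ / 102 = 3.0659 × 10⁻⁵ s⁻².
N = √(3.0659 × 10⁻⁵) = 5.5371 × 10⁻³ rad s⁻¹ → T = 2π/N = 1.1347 × 10³ s ≈ 1.13 × 10³ s.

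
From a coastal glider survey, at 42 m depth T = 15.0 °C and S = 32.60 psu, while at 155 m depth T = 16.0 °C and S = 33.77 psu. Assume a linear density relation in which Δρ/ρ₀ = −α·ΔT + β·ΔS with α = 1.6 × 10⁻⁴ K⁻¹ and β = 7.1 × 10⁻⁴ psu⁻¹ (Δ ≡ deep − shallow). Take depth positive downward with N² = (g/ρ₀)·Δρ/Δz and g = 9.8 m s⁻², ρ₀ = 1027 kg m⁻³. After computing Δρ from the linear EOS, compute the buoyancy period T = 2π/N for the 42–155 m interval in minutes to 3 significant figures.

ΔT = +1.0 K, ΔS = +1.17 psu (deep − shallow).
Δρ/ρ₀ = −αΔT + βΔS = -1.60 × 10⁻⁴ + 8.307 × 10⁻⁴ = 6.707 × 10⁻⁴, so Δρ ≈ 0.6888 kg m⁻³.
N² = (g/ρ₀)·Δρ/Δz = g·(Δρ/ρ₀)/Δz = 9.8 × 6.707 × 10⁻⁴ / 113 = 5.8167 × 10⁻⁵ s⁻².
N = √(5.8167 × 10⁻⁵) = 7.6267 × 10⁻³ rad s⁻¹ → T = 2π/N = 823.84 s = 13.731 min ≈ 13.7 min.

13.7 min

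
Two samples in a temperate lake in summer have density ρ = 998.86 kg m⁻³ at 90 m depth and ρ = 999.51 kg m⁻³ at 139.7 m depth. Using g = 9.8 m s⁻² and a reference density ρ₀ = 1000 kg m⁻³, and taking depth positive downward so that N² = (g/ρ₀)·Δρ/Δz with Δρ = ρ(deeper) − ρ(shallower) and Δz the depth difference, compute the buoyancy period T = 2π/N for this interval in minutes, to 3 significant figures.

9.25 min

Δρ = 999.51 − 998.86 = 0.65 kg m⁻³ over Δz = 139.7 − 90 = 49.7 m.
N² = (9.8/1000) × (0.65/49.7) = 1.2817 × 10⁻⁴ s⁻².
N = √(1.2817 × 10⁻⁴) = 0.011321 rad s⁻¹, so T = 2π/N = 555.00 s = 9.2500 min ≈ 9.25 min.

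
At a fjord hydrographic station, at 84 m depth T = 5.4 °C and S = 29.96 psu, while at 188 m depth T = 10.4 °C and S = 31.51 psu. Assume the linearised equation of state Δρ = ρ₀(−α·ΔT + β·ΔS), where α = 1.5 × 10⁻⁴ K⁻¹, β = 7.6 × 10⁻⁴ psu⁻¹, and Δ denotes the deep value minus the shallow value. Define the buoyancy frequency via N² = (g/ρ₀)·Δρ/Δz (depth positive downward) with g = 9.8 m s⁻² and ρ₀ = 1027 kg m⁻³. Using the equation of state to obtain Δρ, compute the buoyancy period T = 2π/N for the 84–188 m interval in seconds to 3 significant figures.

989 s

ΔT = +5.0 K, ΔS = +1.55 psu (deep − shallow).
Δρ/ρ₀ = −αΔT + βΔS = -7.50 × 10⁻⁴ + 1.178 × 10⁻³ = 4.28 × 10⁻⁴, so Δρ ≈ 0.4396 kg m⁻³.
N² = (g/ρ₀)·Δρ/Δz = g·(Δρ/ρ₀)/Δz = 9.8 × 4.28 × 10⁻⁴ / 104 = 4.0331 × 10⁻⁵ s⁻².
N = √(4.0331 × 10⁻⁵) = 6.3507 × 10⁻³ rad s⁻¹ → T = 2π/N = 989.37 s ≈ 989 s.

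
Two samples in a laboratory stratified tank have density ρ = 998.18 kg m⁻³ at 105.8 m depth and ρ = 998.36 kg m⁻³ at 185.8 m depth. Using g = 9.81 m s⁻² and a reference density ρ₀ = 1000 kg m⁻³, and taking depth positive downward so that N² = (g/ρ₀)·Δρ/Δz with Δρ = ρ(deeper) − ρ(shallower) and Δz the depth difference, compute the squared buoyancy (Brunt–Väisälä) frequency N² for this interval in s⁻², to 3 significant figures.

Δρ = 998.36 − 998.18 = 0.18 kg m⁻³ over Δz = 185.8 − 105.8 = 80 m.
N² = (9.81/1000) × (0.18/80) = 2.2072 × 10⁻⁵ s⁻² ≈ 2.21 × 10⁻⁵ s⁻².

2.21 × 10⁻⁵ s⁻²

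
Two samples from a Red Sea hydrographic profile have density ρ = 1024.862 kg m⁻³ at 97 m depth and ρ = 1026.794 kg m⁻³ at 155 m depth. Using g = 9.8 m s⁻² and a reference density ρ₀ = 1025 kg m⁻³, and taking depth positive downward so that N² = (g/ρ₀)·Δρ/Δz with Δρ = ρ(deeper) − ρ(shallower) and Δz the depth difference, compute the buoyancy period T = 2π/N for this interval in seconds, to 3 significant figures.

352 s

Δρ = 1026.794 − 1024.862 = 1.932 kg m⁻³ over Δz = 155 − 97 = 58 m.
N² = (9.8/1025) × (1.932/58) = 3.1848 × 10⁻⁴ s⁻².
N = √(3.1848 × 10⁻⁴) = 0.017846 rad s⁻¹, so T = 2π/N = 352.08 s ≈ 352 s.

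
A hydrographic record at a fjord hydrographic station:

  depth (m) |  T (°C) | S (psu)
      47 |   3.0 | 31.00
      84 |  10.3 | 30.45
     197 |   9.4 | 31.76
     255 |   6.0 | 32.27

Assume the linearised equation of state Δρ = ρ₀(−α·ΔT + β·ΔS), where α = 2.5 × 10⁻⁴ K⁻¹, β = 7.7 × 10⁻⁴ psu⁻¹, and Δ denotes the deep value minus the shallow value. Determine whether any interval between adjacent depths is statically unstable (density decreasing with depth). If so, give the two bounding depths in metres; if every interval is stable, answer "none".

Evaluate Δρ/ρ₀ = −αΔT + βΔS across each adjacent pair:
  47–84 m: −αΔT+βΔS = −(2.5 × 10⁻⁴)(+7.3)+(7.7 × 10⁻⁴)(-0.55) = -2.2 × 10⁻³ → UNSTABLE
  84–197 m: −αΔT+βΔS = −(2.5 × 10⁻⁴)(-0.9)+(7.7 × 10⁻⁴)(+1.31) = 1.2 × 10⁻³ → stable
  197–255 m: −αΔT+βΔS = −(2.5 × 10⁻⁴)(-3.4)+(7.7 × 10⁻⁴)(+0.51) = 1.2 × 10⁻³ → stable
The 47–84 m interval has Δρ < 0: lighter water underlies denser water.

47–84 m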